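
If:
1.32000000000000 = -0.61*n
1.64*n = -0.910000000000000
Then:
No Solution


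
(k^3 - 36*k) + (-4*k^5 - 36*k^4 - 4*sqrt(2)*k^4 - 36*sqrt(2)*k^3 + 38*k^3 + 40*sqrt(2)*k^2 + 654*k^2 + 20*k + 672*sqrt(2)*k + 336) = -4*k^5 - 36*k^4 - 4*sqrt(2)*k^4 - 36*sqrt(2)*k^3 + 39*k^3 + 40*sqrt(2)*k^2 + 654*k^2 - 16*k + 672*sqrt(2)*k + 336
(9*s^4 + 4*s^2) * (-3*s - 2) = -27*s^5 - 18*s^4 - 12*s^3 - 8*s^2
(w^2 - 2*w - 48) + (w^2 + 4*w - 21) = 2*w^2 + 2*w - 69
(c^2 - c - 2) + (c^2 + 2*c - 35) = 2*c^2 + c - 37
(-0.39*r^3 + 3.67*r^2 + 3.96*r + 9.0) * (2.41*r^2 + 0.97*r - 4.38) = -0.9399*r^5 + 8.4664*r^4 + 14.8117*r^3 + 9.4566*r^2 - 8.6148*r - 39.42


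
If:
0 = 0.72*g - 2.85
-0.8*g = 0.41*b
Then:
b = -7.72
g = 3.96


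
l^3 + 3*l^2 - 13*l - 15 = (l - 3)*(l + 1)*(l + 5)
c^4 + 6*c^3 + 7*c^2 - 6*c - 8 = (c - 1)*(c + 1)*(c + 2)*(c + 4)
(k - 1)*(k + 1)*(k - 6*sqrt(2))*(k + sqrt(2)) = k^4 - 5*sqrt(2)*k^3 - 13*k^2 + 5*sqrt(2)*k + 12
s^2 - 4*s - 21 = (s - 7)*(s + 3)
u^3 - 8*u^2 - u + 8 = (u - 8)*(u - 1)*(u + 1)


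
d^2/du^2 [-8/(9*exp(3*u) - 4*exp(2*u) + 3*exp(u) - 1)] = 8*(-2*(27*exp(2*u) - 8*exp(u) + 3)^2*exp(u) + (81*exp(2*u) - 16*exp(u) + 3)*(9*exp(3*u) - 4*exp(2*u) + 3*exp(u) - 1))*exp(u)/(9*exp(3*u) - 4*exp(2*u) + 3*exp(u) - 1)^3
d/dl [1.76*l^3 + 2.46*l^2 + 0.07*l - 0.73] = 5.28*l^2 + 4.92*l + 0.07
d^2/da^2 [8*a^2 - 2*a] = 16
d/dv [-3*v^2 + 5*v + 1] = 5 - 6*v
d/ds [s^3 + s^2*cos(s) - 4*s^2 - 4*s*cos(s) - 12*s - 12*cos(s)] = -s^2*sin(s) + 3*s^2 + 4*s*sin(s) + 2*s*cos(s) - 8*s + 12*sin(s) - 4*cos(s) - 12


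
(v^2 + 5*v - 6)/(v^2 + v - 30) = (v - 1)/(v - 5)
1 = 1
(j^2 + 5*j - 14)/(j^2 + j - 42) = (j - 2)/(j - 6)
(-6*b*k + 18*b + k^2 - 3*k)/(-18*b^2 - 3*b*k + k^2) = (k - 3)/(3*b + k)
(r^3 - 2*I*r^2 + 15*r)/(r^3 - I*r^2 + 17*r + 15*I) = r/(r + I)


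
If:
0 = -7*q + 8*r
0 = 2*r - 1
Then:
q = 4/7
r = 1/2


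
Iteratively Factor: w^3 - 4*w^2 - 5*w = (w + 1)*(w^2 - 5*w) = (w - 5)*(w + 1)*(w)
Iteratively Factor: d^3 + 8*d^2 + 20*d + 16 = (d + 4)*(d^2 + 4*d + 4) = (d + 2)*(d + 4)*(d + 2)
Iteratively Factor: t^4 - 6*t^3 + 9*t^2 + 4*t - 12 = (t - 2)*(t^3 - 4*t^2 + t + 6) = (t - 3)*(t - 2)*(t^2 - t - 2) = (t - 3)*(t - 2)*(t + 1)*(t - 2)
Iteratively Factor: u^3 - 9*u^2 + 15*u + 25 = (u + 1)*(u^2 - 10*u + 25) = (u - 5)*(u + 1)*(u - 5)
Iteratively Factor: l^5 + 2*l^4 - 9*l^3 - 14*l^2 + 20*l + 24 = (l + 3)*(l^4 - l^3 - 6*l^2 + 4*l + 8) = (l - 2)*(l + 3)*(l^3 + l^2 - 4*l - 4) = (l - 2)^2*(l + 3)*(l^2 + 3*l + 2) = (l - 2)^2*(l + 2)*(l + 3)*(l + 1)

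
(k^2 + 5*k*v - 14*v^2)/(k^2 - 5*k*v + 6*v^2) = (-k - 7*v)/(-k + 3*v)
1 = 1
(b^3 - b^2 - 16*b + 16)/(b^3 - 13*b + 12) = (b - 4)/(b - 3)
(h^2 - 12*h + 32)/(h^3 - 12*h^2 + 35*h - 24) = (h - 4)/(h^2 - 4*h + 3)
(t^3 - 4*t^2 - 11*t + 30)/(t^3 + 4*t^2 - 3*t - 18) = (t - 5)/(t + 3)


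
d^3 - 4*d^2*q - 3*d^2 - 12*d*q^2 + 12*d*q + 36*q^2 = (d - 3)*(d - 6*q)*(d + 2*q)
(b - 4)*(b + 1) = b^2 - 3*b - 4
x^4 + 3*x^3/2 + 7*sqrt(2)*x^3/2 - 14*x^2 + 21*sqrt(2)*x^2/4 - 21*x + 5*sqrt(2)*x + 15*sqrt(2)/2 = (x + 3/2)*(x - sqrt(2))*(x - sqrt(2)/2)*(x + 5*sqrt(2))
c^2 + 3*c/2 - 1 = (c - 1/2)*(c + 2)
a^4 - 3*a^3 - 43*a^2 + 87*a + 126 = (a - 7)*(a - 3)*(a + 1)*(a + 6)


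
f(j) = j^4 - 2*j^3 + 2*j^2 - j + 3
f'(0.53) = 0.03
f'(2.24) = 22.81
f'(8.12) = 1777.42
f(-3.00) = 159.00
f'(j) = 4*j^3 - 6*j^2 + 4*j - 1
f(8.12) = 3403.32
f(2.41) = 17.95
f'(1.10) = 1.46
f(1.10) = 3.12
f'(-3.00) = -175.00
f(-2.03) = 46.98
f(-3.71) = 325.82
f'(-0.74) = -8.87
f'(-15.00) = -14911.00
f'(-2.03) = -67.31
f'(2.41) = 29.78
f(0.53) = 2.81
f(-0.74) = 5.95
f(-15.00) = 57843.00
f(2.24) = 13.49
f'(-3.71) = -302.68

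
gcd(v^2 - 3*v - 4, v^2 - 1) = v + 1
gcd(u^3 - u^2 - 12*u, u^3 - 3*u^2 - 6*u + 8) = u - 4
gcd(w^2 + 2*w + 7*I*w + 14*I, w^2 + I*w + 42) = w + 7*I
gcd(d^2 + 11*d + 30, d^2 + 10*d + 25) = d + 5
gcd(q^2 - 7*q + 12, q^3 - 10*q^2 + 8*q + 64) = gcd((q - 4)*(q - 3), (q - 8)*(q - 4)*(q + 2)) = q - 4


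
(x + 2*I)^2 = x^2 + 4*I*x - 4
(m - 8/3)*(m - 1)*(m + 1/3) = m^3 - 10*m^2/3 + 13*m/9 + 8/9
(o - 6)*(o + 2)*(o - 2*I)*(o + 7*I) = o^4 - 4*o^3 + 5*I*o^3 + 2*o^2 - 20*I*o^2 - 56*o - 60*I*o - 168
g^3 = g^3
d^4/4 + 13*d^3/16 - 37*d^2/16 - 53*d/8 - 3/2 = (d/4 + 1)*(d - 3)*(d + 1/4)*(d + 2)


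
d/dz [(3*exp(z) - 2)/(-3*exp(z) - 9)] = -11*exp(z)/(3*(exp(z) + 3)^2)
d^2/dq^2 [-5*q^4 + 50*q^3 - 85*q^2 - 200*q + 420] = -60*q^2 + 300*q - 170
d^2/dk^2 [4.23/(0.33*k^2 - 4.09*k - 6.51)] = (0.921294*k^2 - 11.418462*k - 4.23*(0.66*k - 4.09)*(1.32*k - 8.18) - 18.174618)/(-0.33*k^2 + 4.09*k + 6.51)^3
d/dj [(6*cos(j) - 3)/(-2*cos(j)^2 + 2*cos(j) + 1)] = 12*(sin(j)^2 + cos(j) - 2)*sin(j)/(2*cos(j) - cos(2*j))^2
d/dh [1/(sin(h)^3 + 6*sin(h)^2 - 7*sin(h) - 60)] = (-3*sin(h)^2 - 12*sin(h) + 7)*cos(h)/(sin(h)^3 + 6*sin(h)^2 - 7*sin(h) - 60)^2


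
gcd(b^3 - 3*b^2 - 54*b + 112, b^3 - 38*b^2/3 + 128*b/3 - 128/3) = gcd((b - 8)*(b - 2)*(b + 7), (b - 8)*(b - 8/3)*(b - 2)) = b^2 - 10*b + 16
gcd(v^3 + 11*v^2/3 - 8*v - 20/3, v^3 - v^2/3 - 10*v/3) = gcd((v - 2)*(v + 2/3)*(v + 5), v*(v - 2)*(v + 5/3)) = v - 2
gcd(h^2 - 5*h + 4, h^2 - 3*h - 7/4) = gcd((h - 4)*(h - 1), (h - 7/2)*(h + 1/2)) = 1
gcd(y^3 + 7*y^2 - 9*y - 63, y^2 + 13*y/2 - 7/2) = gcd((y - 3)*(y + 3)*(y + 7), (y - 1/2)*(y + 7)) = y + 7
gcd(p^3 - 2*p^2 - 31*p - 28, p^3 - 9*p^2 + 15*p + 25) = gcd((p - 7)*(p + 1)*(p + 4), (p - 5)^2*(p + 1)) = p + 1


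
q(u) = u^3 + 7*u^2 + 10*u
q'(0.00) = 10.00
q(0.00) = 0.00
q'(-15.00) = 475.00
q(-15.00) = -1950.00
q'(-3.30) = -3.53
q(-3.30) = 7.29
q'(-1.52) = -4.35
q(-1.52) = -2.54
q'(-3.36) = -3.17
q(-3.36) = 7.49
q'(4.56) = 136.22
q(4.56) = 285.97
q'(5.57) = 181.05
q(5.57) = 445.68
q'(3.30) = 88.87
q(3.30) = 145.17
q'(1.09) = 28.82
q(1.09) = 20.51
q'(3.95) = 112.11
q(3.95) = 210.35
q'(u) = 3*u^2 + 14*u + 10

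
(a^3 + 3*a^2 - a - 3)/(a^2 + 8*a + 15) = (a^2 - 1)/(a + 5)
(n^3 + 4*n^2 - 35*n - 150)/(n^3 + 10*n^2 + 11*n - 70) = (n^2 - n - 30)/(n^2 + 5*n - 14)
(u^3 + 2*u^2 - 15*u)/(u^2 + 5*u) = u - 3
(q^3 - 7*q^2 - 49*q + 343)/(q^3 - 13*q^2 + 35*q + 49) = (q + 7)/(q + 1)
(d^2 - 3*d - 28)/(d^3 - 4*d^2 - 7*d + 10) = (d^2 - 3*d - 28)/(d^3 - 4*d^2 - 7*d + 10)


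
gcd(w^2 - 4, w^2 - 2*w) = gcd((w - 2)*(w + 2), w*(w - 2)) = w - 2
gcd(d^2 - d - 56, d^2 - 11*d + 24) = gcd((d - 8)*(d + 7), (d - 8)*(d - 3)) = d - 8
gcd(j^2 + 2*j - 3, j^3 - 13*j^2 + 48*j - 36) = j - 1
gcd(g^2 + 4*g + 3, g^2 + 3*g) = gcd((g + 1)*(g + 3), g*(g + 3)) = g + 3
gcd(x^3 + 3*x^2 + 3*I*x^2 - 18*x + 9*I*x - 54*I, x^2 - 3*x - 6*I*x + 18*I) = x - 3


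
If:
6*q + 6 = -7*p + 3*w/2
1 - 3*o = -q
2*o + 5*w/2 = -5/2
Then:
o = -5*w/4 - 5/4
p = 24*w/7 + 45/14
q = -15*w/4 - 19/4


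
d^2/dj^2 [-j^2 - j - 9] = -2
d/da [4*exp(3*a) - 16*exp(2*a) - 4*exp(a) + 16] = (12*exp(2*a) - 32*exp(a) - 4)*exp(a)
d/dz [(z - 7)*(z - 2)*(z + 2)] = 3*z^2 - 14*z - 4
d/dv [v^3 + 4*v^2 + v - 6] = 3*v^2 + 8*v + 1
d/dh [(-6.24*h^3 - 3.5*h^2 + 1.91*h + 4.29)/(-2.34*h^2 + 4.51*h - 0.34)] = (14.6016*h^4 - 56.2848*h^3 - 4.9508*h^2 + 22.4572*h - 19.9973)/(5.4756*h^4 - 21.1068*h^3 + 21.9313*h^2 - 3.0668*h + 0.1156)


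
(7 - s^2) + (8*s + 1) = -s^2 + 8*s + 8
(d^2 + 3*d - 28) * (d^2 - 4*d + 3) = d^4 - d^3 - 37*d^2 + 121*d - 84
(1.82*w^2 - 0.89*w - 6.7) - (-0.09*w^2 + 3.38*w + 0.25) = 1.91*w^2 - 4.27*w - 6.95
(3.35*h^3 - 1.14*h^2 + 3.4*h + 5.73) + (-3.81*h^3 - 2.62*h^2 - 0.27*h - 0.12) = -0.46*h^3 - 3.76*h^2 + 3.13*h + 5.61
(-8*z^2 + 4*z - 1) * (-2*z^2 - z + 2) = 16*z^4 - 18*z^2 + 9*z - 2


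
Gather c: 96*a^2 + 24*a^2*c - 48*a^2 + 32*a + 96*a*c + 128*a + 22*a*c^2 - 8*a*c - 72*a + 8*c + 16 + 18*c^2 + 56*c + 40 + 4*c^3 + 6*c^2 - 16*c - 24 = 48*a^2 + 88*a + 4*c^3 + c^2*(22*a + 24) + c*(24*a^2 + 88*a + 48) + 32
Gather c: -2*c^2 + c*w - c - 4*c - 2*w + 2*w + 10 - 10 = -2*c^2 + c*(w - 5)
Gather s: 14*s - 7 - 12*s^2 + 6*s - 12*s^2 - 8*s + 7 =-24*s^2 + 12*s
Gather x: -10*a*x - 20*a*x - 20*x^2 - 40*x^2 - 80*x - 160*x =-60*x^2 + x*(-30*a - 240)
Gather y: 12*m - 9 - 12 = 12*m - 21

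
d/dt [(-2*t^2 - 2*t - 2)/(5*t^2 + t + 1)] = 8*t*(t + 2)/(25*t^4 + 10*t^3 + 11*t^2 + 2*t + 1)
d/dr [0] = 0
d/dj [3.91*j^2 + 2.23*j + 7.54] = 7.82*j + 2.23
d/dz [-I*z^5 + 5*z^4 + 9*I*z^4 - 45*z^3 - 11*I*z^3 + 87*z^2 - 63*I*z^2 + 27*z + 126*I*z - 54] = -5*I*z^4 + z^3*(20 + 36*I) + z^2*(-135 - 33*I) + z*(174 - 126*I) + 27 + 126*I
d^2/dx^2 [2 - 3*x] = 0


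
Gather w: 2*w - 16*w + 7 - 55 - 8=-14*w - 56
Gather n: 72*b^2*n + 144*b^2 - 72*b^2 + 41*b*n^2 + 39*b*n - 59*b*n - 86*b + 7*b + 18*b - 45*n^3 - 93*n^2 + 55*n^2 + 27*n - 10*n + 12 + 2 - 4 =72*b^2 - 61*b - 45*n^3 + n^2*(41*b - 38) + n*(72*b^2 - 20*b + 17) + 10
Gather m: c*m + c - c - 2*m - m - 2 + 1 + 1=m*(c - 3)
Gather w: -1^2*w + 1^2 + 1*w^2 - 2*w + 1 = w^2 - 3*w + 2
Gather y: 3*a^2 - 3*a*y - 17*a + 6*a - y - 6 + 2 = 3*a^2 - 11*a + y*(-3*a - 1) - 4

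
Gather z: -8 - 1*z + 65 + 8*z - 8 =7*z + 49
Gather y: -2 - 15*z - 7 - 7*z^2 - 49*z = -7*z^2 - 64*z - 9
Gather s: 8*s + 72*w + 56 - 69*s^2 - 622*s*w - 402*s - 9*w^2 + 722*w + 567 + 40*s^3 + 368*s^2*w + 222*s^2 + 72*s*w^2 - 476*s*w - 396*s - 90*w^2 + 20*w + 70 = 40*s^3 + s^2*(368*w + 153) + s*(72*w^2 - 1098*w - 790) - 99*w^2 + 814*w + 693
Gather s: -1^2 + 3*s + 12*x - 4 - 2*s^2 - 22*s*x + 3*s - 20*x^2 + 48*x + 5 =-2*s^2 + s*(6 - 22*x) - 20*x^2 + 60*x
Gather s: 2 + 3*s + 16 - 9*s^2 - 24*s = -9*s^2 - 21*s + 18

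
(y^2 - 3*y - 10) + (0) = y^2 - 3*y - 10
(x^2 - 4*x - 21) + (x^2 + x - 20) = 2*x^2 - 3*x - 41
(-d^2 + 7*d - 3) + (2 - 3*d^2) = -4*d^2 + 7*d - 1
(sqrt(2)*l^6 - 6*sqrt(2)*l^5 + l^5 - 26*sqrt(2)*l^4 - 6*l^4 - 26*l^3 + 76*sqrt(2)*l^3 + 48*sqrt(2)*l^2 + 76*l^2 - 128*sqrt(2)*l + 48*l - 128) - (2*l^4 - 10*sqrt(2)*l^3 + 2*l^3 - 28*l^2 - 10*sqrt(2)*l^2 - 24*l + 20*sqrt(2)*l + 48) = sqrt(2)*l^6 - 6*sqrt(2)*l^5 + l^5 - 26*sqrt(2)*l^4 - 8*l^4 - 28*l^3 + 86*sqrt(2)*l^3 + 58*sqrt(2)*l^2 + 104*l^2 - 148*sqrt(2)*l + 72*l - 176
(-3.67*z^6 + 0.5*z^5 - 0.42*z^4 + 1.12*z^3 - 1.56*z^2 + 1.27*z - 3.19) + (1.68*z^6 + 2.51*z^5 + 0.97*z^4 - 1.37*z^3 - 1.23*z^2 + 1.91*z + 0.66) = -1.99*z^6 + 3.01*z^5 + 0.55*z^4 - 0.25*z^3 - 2.79*z^2 + 3.18*z - 2.53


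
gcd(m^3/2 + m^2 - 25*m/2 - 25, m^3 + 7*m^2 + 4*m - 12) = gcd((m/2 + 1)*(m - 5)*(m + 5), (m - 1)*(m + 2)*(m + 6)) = m + 2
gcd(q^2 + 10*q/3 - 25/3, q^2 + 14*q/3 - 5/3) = q + 5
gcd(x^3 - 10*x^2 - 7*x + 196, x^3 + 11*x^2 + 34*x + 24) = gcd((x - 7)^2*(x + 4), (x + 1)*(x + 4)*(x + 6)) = x + 4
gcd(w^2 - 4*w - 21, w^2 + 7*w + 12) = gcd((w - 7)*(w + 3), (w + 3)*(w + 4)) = w + 3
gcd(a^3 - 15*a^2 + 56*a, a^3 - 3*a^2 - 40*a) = a^2 - 8*a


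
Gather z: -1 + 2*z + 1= 2*z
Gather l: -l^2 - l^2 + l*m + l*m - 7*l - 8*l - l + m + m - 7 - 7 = -2*l^2 + l*(2*m - 16) + 2*m - 14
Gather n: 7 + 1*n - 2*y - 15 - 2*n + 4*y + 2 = -n + 2*y - 6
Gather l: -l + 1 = 1 - l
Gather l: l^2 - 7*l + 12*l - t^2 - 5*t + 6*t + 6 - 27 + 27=l^2 + 5*l - t^2 + t + 6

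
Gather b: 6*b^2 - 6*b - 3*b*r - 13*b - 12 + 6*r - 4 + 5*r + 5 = 6*b^2 + b*(-3*r - 19) + 11*r - 11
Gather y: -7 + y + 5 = y - 2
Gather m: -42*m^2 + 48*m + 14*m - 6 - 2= -42*m^2 + 62*m - 8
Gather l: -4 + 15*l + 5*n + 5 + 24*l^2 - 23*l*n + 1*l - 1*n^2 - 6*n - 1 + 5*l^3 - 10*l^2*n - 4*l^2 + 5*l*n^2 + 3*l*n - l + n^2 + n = 5*l^3 + l^2*(20 - 10*n) + l*(5*n^2 - 20*n + 15)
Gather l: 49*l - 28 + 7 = 49*l - 21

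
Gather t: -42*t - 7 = -42*t - 7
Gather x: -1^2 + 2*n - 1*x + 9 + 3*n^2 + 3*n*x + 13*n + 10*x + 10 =3*n^2 + 15*n + x*(3*n + 9) + 18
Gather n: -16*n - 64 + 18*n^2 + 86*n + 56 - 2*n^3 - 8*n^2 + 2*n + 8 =-2*n^3 + 10*n^2 + 72*n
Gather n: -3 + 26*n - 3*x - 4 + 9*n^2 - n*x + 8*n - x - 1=9*n^2 + n*(34 - x) - 4*x - 8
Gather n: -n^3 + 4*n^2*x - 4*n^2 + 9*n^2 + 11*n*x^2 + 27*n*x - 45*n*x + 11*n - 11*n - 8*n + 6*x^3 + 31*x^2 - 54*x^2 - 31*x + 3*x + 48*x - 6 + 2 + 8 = -n^3 + n^2*(4*x + 5) + n*(11*x^2 - 18*x - 8) + 6*x^3 - 23*x^2 + 20*x + 4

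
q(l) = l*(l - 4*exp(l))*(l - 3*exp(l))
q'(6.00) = 25254303.39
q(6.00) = 11616896.93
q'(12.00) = 7946545239750.33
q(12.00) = 3814269531595.71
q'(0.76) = 108.60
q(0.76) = 33.49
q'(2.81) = 20368.83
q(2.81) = 8407.10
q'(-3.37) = 32.88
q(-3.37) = -41.05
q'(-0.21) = 6.84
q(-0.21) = -1.92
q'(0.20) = 21.42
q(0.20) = 3.25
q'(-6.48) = 125.66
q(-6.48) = -272.55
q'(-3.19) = 29.32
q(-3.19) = -35.46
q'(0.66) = 81.75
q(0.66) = 24.04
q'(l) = l*(1 - 4*exp(l))*(l - 3*exp(l)) + l*(1 - 3*exp(l))*(l - 4*exp(l)) + (l - 4*exp(l))*(l - 3*exp(l)) = -7*l^2*exp(l) + 3*l^2 + 24*l*exp(2*l) - 14*l*exp(l) + 12*exp(2*l)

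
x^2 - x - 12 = (x - 4)*(x + 3)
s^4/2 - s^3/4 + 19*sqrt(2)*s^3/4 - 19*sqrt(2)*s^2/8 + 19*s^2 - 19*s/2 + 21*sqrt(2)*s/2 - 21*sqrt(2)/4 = (s/2 + sqrt(2)/2)*(s - 1/2)*(s + 3*sqrt(2)/2)*(s + 7*sqrt(2))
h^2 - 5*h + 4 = (h - 4)*(h - 1)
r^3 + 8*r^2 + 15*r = r*(r + 3)*(r + 5)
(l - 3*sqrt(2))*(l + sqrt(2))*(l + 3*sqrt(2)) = l^3 + sqrt(2)*l^2 - 18*l - 18*sqrt(2)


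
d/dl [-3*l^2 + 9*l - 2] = 9 - 6*l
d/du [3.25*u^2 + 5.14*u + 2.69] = 6.5*u + 5.14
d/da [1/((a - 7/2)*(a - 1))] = 2*(9 - 4*a)/(4*a^4 - 36*a^3 + 109*a^2 - 126*a + 49)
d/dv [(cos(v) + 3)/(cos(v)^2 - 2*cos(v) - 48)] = (cos(v)^2 + 6*cos(v) + 42)*sin(v)/(sin(v)^2 + 2*cos(v) + 47)^2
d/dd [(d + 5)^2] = 2*d + 10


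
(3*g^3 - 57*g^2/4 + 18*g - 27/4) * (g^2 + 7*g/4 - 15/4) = 3*g^5 - 9*g^4 - 291*g^3/16 + 1251*g^2/16 - 1269*g/16 + 405/16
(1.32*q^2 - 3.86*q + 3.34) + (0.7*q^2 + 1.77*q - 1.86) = 2.02*q^2 - 2.09*q + 1.48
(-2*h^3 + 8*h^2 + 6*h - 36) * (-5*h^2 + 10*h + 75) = 10*h^5 - 60*h^4 - 100*h^3 + 840*h^2 + 90*h - 2700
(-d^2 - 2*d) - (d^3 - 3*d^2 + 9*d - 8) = -d^3 + 2*d^2 - 11*d + 8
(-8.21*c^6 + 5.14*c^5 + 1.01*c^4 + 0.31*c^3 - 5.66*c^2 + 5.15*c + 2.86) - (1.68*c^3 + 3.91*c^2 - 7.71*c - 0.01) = -8.21*c^6 + 5.14*c^5 + 1.01*c^4 - 1.37*c^3 - 9.57*c^2 + 12.86*c + 2.87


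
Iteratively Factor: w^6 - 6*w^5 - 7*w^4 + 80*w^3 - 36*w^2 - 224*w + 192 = (w - 4)*(w^5 - 2*w^4 - 15*w^3 + 20*w^2 + 44*w - 48) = (w - 4)^2*(w^4 + 2*w^3 - 7*w^2 - 8*w + 12) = (w - 4)^2*(w - 2)*(w^3 + 4*w^2 + w - 6) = (w - 4)^2*(w - 2)*(w + 3)*(w^2 + w - 2) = (w - 4)^2*(w - 2)*(w - 1)*(w + 3)*(w + 2)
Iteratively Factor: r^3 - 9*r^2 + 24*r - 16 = (r - 4)*(r^2 - 5*r + 4) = (r - 4)^2*(r - 1)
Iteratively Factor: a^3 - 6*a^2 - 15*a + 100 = (a - 5)*(a^2 - a - 20) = (a - 5)^2*(a + 4)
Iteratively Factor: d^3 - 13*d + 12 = (d - 3)*(d^2 + 3*d - 4) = (d - 3)*(d + 4)*(d - 1)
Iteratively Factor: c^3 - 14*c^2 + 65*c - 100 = (c - 5)*(c^2 - 9*c + 20) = (c - 5)^2*(c - 4)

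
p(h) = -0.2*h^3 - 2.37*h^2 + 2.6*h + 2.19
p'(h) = -0.6*h^2 - 4.74*h + 2.6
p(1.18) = 1.63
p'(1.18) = -3.83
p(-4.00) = -33.33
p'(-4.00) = 11.96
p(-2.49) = -15.89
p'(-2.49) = 10.68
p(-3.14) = -23.15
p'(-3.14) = 11.57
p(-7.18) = -64.63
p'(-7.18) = 5.70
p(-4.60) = -40.45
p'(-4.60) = 11.71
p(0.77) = 2.70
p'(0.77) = -1.41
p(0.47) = 2.87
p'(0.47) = 0.24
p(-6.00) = -55.53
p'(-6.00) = 9.44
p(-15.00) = 104.94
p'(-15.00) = -61.30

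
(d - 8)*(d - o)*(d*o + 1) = d^3*o - d^2*o^2 - 8*d^2*o + d^2 + 8*d*o^2 - d*o - 8*d + 8*o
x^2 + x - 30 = (x - 5)*(x + 6)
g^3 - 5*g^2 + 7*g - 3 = (g - 3)*(g - 1)^2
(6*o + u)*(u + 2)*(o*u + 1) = 6*o^2*u^2 + 12*o^2*u + o*u^3 + 2*o*u^2 + 6*o*u + 12*o + u^2 + 2*u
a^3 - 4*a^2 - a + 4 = (a - 4)*(a - 1)*(a + 1)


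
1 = 1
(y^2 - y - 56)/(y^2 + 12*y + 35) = (y - 8)/(y + 5)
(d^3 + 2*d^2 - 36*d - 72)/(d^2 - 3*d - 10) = (d^2 - 36)/(d - 5)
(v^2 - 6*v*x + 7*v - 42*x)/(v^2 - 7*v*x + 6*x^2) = (-v - 7)/(-v + x)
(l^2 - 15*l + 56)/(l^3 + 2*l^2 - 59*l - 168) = (l - 7)/(l^2 + 10*l + 21)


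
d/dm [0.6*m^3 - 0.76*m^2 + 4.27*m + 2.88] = 1.8*m^2 - 1.52*m + 4.27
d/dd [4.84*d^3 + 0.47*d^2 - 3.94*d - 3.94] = 14.52*d^2 + 0.94*d - 3.94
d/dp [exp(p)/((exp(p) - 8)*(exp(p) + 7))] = (-exp(2*p) - 56)*exp(p)/(exp(4*p) - 2*exp(3*p) - 111*exp(2*p) + 112*exp(p) + 3136)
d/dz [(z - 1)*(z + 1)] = 2*z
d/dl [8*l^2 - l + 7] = 16*l - 1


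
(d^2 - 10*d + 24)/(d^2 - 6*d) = (d - 4)/d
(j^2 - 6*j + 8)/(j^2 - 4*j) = (j - 2)/j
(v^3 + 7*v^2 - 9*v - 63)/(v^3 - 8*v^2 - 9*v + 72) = (v + 7)/(v - 8)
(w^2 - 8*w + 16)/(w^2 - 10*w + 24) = (w - 4)/(w - 6)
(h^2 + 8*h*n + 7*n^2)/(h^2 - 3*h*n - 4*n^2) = (h + 7*n)/(h - 4*n)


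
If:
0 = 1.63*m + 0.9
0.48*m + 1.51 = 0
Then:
No Solution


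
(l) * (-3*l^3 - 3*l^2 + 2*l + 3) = -3*l^4 - 3*l^3 + 2*l^2 + 3*l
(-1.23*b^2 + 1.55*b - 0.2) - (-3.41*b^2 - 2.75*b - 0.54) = 2.18*b^2 + 4.3*b + 0.34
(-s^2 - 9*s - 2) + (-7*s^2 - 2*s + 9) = -8*s^2 - 11*s + 7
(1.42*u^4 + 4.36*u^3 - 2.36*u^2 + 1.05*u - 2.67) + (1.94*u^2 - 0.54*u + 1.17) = 1.42*u^4 + 4.36*u^3 - 0.42*u^2 + 0.51*u - 1.5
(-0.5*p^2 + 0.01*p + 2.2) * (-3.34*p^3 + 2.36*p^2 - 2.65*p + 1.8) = 1.67*p^5 - 1.2134*p^4 - 5.9994*p^3 + 4.2655*p^2 - 5.812*p + 3.96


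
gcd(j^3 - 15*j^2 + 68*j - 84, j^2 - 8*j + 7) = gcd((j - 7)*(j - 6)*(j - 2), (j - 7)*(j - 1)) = j - 7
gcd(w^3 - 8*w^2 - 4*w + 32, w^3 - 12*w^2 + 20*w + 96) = w^2 - 6*w - 16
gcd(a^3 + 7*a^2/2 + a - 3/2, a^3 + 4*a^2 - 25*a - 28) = a + 1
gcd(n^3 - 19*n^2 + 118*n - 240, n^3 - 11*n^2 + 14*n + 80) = n^2 - 13*n + 40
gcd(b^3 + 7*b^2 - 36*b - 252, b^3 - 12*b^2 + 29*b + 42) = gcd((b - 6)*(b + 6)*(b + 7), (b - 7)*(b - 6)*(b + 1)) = b - 6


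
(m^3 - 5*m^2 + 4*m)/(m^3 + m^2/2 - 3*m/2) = 2*(m - 4)/(2*m + 3)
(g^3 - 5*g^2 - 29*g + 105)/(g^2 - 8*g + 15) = (g^2 - 2*g - 35)/(g - 5)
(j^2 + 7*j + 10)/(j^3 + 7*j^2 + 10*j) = 1/j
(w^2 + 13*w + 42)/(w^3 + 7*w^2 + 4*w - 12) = (w + 7)/(w^2 + w - 2)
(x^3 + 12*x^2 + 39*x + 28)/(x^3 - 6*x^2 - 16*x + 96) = (x^2 + 8*x + 7)/(x^2 - 10*x + 24)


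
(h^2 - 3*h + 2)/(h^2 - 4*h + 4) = (h - 1)/(h - 2)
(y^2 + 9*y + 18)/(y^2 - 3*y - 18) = (y + 6)/(y - 6)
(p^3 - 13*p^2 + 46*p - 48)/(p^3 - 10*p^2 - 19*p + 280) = (p^2 - 5*p + 6)/(p^2 - 2*p - 35)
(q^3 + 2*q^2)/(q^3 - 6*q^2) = (q + 2)/(q - 6)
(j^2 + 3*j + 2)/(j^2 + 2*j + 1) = (j + 2)/(j + 1)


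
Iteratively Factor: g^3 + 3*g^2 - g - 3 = (g + 3)*(g^2 - 1) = (g + 1)*(g + 3)*(g - 1)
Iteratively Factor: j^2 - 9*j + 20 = (j - 4)*(j - 5)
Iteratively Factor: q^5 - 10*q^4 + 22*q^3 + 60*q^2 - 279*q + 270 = (q + 3)*(q^4 - 13*q^3 + 61*q^2 - 123*q + 90) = (q - 5)*(q + 3)*(q^3 - 8*q^2 + 21*q - 18) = (q - 5)*(q - 3)*(q + 3)*(q^2 - 5*q + 6) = (q - 5)*(q - 3)^2*(q + 3)*(q - 2)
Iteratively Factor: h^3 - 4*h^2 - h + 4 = (h + 1)*(h^2 - 5*h + 4) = (h - 4)*(h + 1)*(h - 1)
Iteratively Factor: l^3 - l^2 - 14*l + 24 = (l - 2)*(l^2 + l - 12) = (l - 2)*(l + 4)*(l - 3)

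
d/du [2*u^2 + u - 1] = 4*u + 1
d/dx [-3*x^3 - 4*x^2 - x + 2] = -9*x^2 - 8*x - 1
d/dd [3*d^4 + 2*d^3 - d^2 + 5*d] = 12*d^3 + 6*d^2 - 2*d + 5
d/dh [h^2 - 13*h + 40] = 2*h - 13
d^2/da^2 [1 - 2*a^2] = -4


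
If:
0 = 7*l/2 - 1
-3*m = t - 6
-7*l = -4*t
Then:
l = 2/7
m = 11/6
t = 1/2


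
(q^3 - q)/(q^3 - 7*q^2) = (q^2 - 1)/(q*(q - 7))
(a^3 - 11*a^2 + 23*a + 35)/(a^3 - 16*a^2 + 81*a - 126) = (a^2 - 4*a - 5)/(a^2 - 9*a + 18)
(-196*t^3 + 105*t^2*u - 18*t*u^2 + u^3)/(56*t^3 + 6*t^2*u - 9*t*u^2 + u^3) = (-7*t + u)/(2*t + u)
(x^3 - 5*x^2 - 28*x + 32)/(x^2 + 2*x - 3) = (x^2 - 4*x - 32)/(x + 3)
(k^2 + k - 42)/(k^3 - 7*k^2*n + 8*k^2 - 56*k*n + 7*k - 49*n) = (k - 6)/(k^2 - 7*k*n + k - 7*n)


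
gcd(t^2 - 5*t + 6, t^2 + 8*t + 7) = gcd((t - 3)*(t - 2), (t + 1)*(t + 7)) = 1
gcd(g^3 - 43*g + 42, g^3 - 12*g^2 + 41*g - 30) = g^2 - 7*g + 6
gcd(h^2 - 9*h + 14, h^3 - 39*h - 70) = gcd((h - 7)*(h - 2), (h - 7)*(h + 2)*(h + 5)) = h - 7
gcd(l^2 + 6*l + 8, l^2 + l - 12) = l + 4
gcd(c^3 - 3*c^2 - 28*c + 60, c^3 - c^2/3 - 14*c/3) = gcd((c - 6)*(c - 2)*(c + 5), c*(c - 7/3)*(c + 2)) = 1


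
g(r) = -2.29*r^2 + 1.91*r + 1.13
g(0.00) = 1.13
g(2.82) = -11.69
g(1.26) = -0.10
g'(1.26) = -3.86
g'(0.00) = 1.91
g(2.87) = -12.25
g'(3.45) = -13.89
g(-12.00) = -351.55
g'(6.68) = -28.68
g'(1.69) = -5.83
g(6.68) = -88.30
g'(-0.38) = 3.65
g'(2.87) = -11.23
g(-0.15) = 0.79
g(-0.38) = 0.07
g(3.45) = -19.54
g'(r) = 1.91 - 4.58*r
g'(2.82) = -11.01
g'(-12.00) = 56.87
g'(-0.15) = 2.60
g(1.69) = -2.18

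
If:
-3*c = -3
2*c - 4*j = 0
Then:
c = 1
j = 1/2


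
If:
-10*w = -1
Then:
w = 1/10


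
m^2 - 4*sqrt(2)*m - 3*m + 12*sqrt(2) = (m - 3)*(m - 4*sqrt(2))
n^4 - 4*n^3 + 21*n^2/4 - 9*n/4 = n*(n - 3/2)^2*(n - 1)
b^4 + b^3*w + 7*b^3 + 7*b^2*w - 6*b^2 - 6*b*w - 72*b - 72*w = (b - 3)*(b + 4)*(b + 6)*(b + w)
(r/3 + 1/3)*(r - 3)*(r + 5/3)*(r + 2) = r^4/3 + 5*r^3/9 - 7*r^2/3 - 53*r/9 - 10/3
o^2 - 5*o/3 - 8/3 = (o - 8/3)*(o + 1)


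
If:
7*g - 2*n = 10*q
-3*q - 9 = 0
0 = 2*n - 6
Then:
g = -24/7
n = 3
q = -3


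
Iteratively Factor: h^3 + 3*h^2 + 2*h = (h + 1)*(h^2 + 2*h) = (h + 1)*(h + 2)*(h)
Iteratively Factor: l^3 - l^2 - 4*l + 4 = (l - 1)*(l^2 - 4) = (l - 2)*(l - 1)*(l + 2)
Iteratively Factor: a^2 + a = (a)*(a + 1)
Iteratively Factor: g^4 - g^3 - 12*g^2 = (g - 4)*(g^3 + 3*g^2) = g*(g - 4)*(g^2 + 3*g) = g^2*(g - 4)*(g + 3)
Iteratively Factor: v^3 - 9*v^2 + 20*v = (v)*(v^2 - 9*v + 20) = v*(v - 5)*(v - 4)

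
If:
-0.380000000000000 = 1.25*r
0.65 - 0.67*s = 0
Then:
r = -0.30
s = 0.97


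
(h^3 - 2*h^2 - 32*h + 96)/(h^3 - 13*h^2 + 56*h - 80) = (h + 6)/(h - 5)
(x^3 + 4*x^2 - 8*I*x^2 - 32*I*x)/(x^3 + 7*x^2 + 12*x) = (x - 8*I)/(x + 3)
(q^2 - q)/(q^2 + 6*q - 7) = q/(q + 7)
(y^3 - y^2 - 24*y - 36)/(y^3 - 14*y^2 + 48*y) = (y^2 + 5*y + 6)/(y*(y - 8))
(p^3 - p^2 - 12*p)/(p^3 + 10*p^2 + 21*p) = (p - 4)/(p + 7)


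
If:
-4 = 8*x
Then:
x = -1/2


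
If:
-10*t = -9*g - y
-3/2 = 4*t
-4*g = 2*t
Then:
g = 3/16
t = -3/8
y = -87/16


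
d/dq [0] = 0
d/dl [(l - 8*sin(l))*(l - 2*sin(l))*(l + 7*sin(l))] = -3*l^2*cos(l) + 3*l^2 - 6*l*sin(l) - 54*l*sin(2*l) + 336*sin(l)^2*cos(l) - 54*sin(l)^2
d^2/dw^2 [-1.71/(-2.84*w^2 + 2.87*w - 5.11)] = (-27.584352*w^2 + 27.875736*w + 1.71*(5.68*w - 2.87)*(11.36*w - 5.74) - 49.632408)/(2.84*w^2 - 2.87*w + 5.11)^3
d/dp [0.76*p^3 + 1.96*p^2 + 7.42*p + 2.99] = 2.28*p^2 + 3.92*p + 7.42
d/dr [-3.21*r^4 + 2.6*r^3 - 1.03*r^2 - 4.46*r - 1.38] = -12.84*r^3 + 7.8*r^2 - 2.06*r - 4.46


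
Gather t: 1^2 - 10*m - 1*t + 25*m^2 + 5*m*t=25*m^2 - 10*m + t*(5*m - 1) + 1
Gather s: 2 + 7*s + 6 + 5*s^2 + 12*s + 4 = 5*s^2 + 19*s + 12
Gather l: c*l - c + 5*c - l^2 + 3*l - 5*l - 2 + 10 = 4*c - l^2 + l*(c - 2) + 8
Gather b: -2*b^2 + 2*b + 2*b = -2*b^2 + 4*b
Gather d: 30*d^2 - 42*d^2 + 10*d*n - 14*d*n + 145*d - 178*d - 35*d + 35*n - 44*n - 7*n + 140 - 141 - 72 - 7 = -12*d^2 + d*(-4*n - 68) - 16*n - 80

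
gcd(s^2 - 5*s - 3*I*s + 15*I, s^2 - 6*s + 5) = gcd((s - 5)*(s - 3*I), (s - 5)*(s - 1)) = s - 5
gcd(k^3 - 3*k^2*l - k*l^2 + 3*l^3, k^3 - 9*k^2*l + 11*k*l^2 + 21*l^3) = k^2 - 2*k*l - 3*l^2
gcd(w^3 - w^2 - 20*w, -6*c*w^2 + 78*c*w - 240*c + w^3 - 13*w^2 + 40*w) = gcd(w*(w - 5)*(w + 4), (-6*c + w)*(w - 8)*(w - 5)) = w - 5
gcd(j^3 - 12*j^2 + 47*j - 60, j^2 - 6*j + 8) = j - 4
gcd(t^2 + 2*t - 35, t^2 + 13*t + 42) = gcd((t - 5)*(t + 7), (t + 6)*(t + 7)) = t + 7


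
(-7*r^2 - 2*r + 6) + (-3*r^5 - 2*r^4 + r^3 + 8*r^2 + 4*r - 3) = -3*r^5 - 2*r^4 + r^3 + r^2 + 2*r + 3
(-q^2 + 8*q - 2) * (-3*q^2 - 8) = 3*q^4 - 24*q^3 + 14*q^2 - 64*q + 16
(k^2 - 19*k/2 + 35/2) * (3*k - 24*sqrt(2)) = 3*k^3 - 24*sqrt(2)*k^2 - 57*k^2/2 + 105*k/2 + 228*sqrt(2)*k - 420*sqrt(2)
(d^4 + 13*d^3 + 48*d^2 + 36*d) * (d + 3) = d^5 + 16*d^4 + 87*d^3 + 180*d^2 + 108*d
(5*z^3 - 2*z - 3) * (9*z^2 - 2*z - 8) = 45*z^5 - 10*z^4 - 58*z^3 - 23*z^2 + 22*z + 24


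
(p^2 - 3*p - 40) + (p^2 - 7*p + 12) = 2*p^2 - 10*p - 28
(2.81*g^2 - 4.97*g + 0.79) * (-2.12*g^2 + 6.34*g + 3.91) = -5.9572*g^4 + 28.3518*g^3 - 22.1975*g^2 - 14.4241*g + 3.0889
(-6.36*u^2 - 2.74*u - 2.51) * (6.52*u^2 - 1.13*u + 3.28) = -41.4672*u^4 - 10.678*u^3 - 34.1298*u^2 - 6.1509*u - 8.2328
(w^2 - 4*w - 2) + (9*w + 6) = w^2 + 5*w + 4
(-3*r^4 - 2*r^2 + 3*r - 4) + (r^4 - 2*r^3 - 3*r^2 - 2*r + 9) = -2*r^4 - 2*r^3 - 5*r^2 + r + 5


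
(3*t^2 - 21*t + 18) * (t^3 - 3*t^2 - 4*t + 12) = 3*t^5 - 30*t^4 + 69*t^3 + 66*t^2 - 324*t + 216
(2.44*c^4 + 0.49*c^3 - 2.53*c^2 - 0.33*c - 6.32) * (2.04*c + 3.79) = 4.9776*c^5 + 10.2472*c^4 - 3.3041*c^3 - 10.2619*c^2 - 14.1435*c - 23.9528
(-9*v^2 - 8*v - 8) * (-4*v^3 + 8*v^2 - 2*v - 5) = 36*v^5 - 40*v^4 - 14*v^3 - 3*v^2 + 56*v + 40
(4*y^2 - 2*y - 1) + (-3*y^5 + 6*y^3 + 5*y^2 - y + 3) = -3*y^5 + 6*y^3 + 9*y^2 - 3*y + 2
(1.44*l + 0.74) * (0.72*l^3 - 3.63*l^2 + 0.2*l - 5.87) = 1.0368*l^4 - 4.6944*l^3 - 2.3982*l^2 - 8.3048*l - 4.3438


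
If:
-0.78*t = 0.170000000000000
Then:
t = -0.22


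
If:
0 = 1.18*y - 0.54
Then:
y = 0.46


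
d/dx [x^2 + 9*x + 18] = 2*x + 9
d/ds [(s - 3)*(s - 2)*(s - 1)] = 3*s^2 - 12*s + 11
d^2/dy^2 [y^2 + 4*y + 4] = 2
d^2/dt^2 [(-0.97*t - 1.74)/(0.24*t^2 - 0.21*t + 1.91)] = (-(0.48*t - 0.21)*(0.96*t - 0.42)*(0.97*t + 1.74) + (1.3968*t + 0.4278)*(0.24*t^2 - 0.21*t + 1.91))/(0.24*t^2 - 0.21*t + 1.91)^3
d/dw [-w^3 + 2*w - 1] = 2 - 3*w^2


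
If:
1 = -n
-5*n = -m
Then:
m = -5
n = -1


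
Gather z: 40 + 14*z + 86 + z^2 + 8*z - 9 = z^2 + 22*z + 117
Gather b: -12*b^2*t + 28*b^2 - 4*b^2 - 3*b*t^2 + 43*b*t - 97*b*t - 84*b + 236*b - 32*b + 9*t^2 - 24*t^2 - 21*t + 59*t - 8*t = b^2*(24 - 12*t) + b*(-3*t^2 - 54*t + 120) - 15*t^2 + 30*t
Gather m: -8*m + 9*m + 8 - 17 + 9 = m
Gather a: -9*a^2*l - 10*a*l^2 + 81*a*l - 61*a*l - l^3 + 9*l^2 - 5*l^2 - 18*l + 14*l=-9*a^2*l + a*(-10*l^2 + 20*l) - l^3 + 4*l^2 - 4*l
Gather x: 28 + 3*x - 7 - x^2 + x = -x^2 + 4*x + 21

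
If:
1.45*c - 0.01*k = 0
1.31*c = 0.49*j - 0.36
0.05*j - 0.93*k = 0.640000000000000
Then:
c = -0.00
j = 0.72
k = -0.65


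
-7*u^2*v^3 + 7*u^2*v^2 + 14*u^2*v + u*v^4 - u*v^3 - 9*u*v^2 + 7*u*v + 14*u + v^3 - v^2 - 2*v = (-7*u + v)*(v - 2)*(v + 1)*(u*v + 1)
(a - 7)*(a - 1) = a^2 - 8*a + 7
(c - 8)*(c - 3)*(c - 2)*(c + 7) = c^4 - 6*c^3 - 45*c^2 + 274*c - 336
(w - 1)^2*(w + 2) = w^3 - 3*w + 2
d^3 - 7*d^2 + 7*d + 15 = (d - 5)*(d - 3)*(d + 1)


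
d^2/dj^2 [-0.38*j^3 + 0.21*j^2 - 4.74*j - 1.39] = 0.42 - 2.28*j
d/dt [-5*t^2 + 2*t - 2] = 2 - 10*t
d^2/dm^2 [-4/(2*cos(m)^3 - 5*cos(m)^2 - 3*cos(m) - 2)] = 32*(2*(10*cos(m) - 3*cos(2*m))^2*sin(m)^2 + (3*cos(m) + 20*cos(2*m) - 9*cos(3*m))*(-2*cos(m)^3 + 5*cos(m)^2 + 3*cos(m) + 2)/2)/(3*cos(m) + 5*cos(2*m) - cos(3*m) + 9)^3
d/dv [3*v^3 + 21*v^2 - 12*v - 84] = 9*v^2 + 42*v - 12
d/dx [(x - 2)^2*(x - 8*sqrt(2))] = (x - 2)*(3*x - 16*sqrt(2) - 2)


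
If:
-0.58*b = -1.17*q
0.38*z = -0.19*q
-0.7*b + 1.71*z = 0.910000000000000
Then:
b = -0.81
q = -0.40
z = 0.20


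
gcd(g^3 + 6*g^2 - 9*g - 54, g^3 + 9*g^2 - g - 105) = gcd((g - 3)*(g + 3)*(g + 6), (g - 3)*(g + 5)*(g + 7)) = g - 3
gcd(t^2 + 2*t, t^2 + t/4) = t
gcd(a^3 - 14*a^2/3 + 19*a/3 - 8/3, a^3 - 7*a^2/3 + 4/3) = a - 1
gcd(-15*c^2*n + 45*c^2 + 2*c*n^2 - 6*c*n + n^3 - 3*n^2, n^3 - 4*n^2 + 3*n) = n - 3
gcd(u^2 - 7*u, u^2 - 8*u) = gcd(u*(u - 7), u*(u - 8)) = u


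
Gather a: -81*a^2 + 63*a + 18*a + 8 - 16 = -81*a^2 + 81*a - 8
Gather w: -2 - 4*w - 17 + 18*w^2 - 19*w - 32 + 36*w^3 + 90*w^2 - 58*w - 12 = 36*w^3 + 108*w^2 - 81*w - 63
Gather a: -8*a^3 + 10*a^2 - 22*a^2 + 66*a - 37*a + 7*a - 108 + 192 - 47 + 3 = -8*a^3 - 12*a^2 + 36*a + 40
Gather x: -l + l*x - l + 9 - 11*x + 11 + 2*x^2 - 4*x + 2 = -2*l + 2*x^2 + x*(l - 15) + 22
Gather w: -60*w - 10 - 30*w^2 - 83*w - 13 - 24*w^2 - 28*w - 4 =-54*w^2 - 171*w - 27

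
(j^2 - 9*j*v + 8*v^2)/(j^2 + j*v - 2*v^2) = (j - 8*v)/(j + 2*v)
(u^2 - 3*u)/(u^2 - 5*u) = (u - 3)/(u - 5)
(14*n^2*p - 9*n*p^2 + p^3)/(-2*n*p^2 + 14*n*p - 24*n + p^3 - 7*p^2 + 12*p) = p*(-7*n + p)/(p^2 - 7*p + 12)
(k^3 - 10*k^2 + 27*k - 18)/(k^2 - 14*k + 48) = (k^2 - 4*k + 3)/(k - 8)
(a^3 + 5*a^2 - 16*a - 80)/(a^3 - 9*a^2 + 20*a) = (a^2 + 9*a + 20)/(a*(a - 5))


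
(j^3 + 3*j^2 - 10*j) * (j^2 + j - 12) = j^5 + 4*j^4 - 19*j^3 - 46*j^2 + 120*j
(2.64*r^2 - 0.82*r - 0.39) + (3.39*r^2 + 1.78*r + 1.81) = 6.03*r^2 + 0.96*r + 1.42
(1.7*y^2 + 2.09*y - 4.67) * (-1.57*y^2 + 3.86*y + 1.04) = -2.669*y^4 + 3.2807*y^3 + 17.1673*y^2 - 15.8526*y - 4.8568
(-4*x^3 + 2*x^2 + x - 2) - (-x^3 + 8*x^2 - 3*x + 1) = -3*x^3 - 6*x^2 + 4*x - 3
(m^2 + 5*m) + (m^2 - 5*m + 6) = 2*m^2 + 6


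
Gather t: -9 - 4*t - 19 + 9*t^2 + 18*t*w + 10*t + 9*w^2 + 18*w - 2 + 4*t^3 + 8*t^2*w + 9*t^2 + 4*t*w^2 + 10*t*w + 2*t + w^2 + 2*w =4*t^3 + t^2*(8*w + 18) + t*(4*w^2 + 28*w + 8) + 10*w^2 + 20*w - 30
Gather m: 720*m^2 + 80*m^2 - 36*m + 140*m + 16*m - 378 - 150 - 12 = 800*m^2 + 120*m - 540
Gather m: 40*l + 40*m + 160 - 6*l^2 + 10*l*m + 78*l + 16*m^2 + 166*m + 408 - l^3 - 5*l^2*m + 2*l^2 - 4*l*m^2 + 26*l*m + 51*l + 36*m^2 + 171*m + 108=-l^3 - 4*l^2 + 169*l + m^2*(52 - 4*l) + m*(-5*l^2 + 36*l + 377) + 676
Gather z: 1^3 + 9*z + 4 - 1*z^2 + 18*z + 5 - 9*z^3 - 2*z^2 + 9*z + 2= -9*z^3 - 3*z^2 + 36*z + 12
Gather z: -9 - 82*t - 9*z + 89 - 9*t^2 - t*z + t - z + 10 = -9*t^2 - 81*t + z*(-t - 10) + 90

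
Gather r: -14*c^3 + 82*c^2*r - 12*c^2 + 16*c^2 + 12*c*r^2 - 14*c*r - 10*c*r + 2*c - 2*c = -14*c^3 + 4*c^2 + 12*c*r^2 + r*(82*c^2 - 24*c)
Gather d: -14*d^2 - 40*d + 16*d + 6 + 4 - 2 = -14*d^2 - 24*d + 8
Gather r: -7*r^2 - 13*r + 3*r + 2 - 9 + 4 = -7*r^2 - 10*r - 3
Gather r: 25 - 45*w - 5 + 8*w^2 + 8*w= 8*w^2 - 37*w + 20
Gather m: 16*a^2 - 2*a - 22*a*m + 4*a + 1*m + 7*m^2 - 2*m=16*a^2 + 2*a + 7*m^2 + m*(-22*a - 1)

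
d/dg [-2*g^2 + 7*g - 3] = 7 - 4*g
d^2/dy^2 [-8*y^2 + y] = -16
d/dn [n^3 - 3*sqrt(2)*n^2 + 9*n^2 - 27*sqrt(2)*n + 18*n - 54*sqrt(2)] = 3*n^2 - 6*sqrt(2)*n + 18*n - 27*sqrt(2) + 18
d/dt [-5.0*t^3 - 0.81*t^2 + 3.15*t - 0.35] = -15.0*t^2 - 1.62*t + 3.15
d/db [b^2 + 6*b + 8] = 2*b + 6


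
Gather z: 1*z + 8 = z + 8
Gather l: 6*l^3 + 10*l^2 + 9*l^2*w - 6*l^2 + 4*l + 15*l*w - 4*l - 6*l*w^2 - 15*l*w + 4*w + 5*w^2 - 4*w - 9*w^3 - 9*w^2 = 6*l^3 + l^2*(9*w + 4) - 6*l*w^2 - 9*w^3 - 4*w^2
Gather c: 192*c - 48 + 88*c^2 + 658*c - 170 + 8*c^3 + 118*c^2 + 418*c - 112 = 8*c^3 + 206*c^2 + 1268*c - 330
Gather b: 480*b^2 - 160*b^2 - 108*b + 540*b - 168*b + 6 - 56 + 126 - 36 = 320*b^2 + 264*b + 40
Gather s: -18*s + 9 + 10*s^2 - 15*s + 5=10*s^2 - 33*s + 14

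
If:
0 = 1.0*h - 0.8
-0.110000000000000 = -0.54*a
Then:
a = 0.20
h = 0.80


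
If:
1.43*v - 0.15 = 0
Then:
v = 0.10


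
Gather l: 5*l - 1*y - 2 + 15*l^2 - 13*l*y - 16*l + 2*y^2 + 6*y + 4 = 15*l^2 + l*(-13*y - 11) + 2*y^2 + 5*y + 2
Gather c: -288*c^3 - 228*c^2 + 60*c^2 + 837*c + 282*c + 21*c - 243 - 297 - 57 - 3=-288*c^3 - 168*c^2 + 1140*c - 600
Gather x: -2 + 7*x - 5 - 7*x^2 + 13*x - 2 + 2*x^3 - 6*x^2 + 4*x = 2*x^3 - 13*x^2 + 24*x - 9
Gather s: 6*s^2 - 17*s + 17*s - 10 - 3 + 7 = 6*s^2 - 6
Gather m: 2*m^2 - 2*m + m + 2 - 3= 2*m^2 - m - 1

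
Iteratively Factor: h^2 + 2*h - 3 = (h - 1)*(h + 3)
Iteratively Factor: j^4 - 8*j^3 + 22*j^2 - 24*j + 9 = (j - 3)*(j^3 - 5*j^2 + 7*j - 3) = (j - 3)*(j - 1)*(j^2 - 4*j + 3) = (j - 3)*(j - 1)^2*(j - 3)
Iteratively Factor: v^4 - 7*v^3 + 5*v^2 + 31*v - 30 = (v + 2)*(v^3 - 9*v^2 + 23*v - 15) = (v - 3)*(v + 2)*(v^2 - 6*v + 5) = (v - 5)*(v - 3)*(v + 2)*(v - 1)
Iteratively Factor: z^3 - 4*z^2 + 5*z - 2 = (z - 1)*(z^2 - 3*z + 2) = (z - 1)^2*(z - 2)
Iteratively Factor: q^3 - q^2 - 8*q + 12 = (q - 2)*(q^2 + q - 6) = (q - 2)*(q + 3)*(q - 2)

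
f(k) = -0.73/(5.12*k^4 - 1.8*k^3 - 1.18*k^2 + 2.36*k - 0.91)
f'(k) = -0.73*(-20.48*k^3 + 5.4*k^2 + 2.36*k - 2.36)/(5.12*k^4 - 1.8*k^3 - 1.18*k^2 + 2.36*k - 0.91)^2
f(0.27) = 1.99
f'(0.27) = 9.39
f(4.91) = -0.00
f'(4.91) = 0.00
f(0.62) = -1.71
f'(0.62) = 14.81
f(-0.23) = 0.49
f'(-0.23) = 0.79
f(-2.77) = -0.00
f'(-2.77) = -0.00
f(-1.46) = -0.03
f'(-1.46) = -0.10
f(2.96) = -0.00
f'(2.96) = 0.00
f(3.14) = -0.00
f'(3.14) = 0.00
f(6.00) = -0.00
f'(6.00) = 0.00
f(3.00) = -0.00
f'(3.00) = 0.00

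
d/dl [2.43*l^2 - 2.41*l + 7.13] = 4.86*l - 2.41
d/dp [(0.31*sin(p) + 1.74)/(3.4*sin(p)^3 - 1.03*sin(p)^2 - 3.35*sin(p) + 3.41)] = (-2.108*sin(p)^3 - 17.4287*sin(p)^2 + 3.5844*sin(p) + 6.8861)*cos(p)/(11.56*sin(p)^6 - 7.004*sin(p)^5 - 21.7191*sin(p)^4 + 30.089*sin(p)^3 + 4.1979*sin(p)^2 - 22.847*sin(p) + 11.6281)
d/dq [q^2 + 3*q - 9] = 2*q + 3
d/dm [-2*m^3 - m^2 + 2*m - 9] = -6*m^2 - 2*m + 2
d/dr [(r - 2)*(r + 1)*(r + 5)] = 3*r^2 + 8*r - 7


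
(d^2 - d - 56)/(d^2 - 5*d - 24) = (d + 7)/(d + 3)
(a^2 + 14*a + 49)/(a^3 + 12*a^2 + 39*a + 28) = (a + 7)/(a^2 + 5*a + 4)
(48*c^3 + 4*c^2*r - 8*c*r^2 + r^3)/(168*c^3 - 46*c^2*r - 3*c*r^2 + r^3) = (2*c + r)/(7*c + r)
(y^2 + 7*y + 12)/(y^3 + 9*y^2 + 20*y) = (y + 3)/(y*(y + 5))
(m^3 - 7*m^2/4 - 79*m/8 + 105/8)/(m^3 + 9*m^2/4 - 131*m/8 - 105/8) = (4*m^2 + 7*m - 15)/(4*m^2 + 23*m + 15)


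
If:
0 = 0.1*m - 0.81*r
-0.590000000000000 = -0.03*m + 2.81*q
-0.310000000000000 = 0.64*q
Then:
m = -25.70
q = -0.48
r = -3.17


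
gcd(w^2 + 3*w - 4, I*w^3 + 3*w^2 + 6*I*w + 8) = 1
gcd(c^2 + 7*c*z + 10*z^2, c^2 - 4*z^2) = c + 2*z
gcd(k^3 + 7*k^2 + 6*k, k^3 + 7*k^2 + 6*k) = k^3 + 7*k^2 + 6*k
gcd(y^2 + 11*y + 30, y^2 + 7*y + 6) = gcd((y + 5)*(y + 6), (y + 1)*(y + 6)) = y + 6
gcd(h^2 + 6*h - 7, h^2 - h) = h - 1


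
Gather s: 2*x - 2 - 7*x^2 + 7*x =-7*x^2 + 9*x - 2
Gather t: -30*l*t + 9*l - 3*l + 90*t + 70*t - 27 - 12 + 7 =6*l + t*(160 - 30*l) - 32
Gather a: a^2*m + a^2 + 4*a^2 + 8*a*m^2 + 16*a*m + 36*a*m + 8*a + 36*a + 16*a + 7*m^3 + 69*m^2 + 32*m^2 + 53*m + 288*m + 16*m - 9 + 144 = a^2*(m + 5) + a*(8*m^2 + 52*m + 60) + 7*m^3 + 101*m^2 + 357*m + 135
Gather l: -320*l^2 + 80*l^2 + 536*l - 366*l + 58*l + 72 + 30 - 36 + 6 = -240*l^2 + 228*l + 72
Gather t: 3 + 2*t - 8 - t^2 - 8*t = -t^2 - 6*t - 5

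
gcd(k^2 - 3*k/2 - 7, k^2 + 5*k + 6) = k + 2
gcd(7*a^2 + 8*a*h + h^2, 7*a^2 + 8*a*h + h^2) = 7*a^2 + 8*a*h + h^2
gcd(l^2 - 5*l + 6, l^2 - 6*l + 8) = l - 2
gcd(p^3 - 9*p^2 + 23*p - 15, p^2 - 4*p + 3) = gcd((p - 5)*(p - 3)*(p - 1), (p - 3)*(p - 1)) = p^2 - 4*p + 3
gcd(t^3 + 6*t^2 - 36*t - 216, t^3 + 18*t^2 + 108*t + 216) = t^2 + 12*t + 36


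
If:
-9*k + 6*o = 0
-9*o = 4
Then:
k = -8/27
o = -4/9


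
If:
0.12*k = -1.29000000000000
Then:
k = -10.75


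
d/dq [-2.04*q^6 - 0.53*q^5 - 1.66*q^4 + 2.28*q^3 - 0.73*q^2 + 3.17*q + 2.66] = -12.24*q^5 - 2.65*q^4 - 6.64*q^3 + 6.84*q^2 - 1.46*q + 3.17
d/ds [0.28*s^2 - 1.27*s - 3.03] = 0.56*s - 1.27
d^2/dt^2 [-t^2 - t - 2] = -2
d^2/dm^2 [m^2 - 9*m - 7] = 2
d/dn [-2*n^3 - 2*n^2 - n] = -6*n^2 - 4*n - 1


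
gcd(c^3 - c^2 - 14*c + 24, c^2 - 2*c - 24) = c + 4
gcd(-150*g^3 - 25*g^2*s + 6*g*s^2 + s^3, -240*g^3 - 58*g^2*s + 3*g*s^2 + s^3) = 30*g^2 + 11*g*s + s^2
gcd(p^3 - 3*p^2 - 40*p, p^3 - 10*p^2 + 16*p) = p^2 - 8*p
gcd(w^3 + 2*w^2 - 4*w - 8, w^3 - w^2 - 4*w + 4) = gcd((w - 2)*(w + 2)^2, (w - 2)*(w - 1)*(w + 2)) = w^2 - 4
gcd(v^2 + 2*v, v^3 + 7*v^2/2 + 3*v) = v^2 + 2*v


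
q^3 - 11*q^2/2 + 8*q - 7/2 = (q - 7/2)*(q - 1)^2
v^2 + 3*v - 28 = (v - 4)*(v + 7)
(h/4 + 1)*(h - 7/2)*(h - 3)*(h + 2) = h^4/4 - h^3/8 - 41*h^2/8 + 11*h/4 + 21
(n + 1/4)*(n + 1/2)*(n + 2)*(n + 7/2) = n^4 + 25*n^3/4 + 45*n^2/4 + 95*n/16 + 7/8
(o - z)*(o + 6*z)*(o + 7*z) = o^3 + 12*o^2*z + 29*o*z^2 - 42*z^3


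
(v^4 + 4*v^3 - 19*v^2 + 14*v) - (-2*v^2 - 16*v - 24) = v^4 + 4*v^3 - 17*v^2 + 30*v + 24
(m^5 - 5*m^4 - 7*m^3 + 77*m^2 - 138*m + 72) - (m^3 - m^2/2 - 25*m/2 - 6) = m^5 - 5*m^4 - 8*m^3 + 155*m^2/2 - 251*m/2 + 78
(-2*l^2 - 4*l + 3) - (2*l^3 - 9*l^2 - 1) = -2*l^3 + 7*l^2 - 4*l + 4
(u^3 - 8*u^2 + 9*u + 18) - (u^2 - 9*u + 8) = u^3 - 9*u^2 + 18*u + 10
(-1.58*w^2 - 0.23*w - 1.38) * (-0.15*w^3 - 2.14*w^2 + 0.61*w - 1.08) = 0.237*w^5 + 3.4157*w^4 - 0.2646*w^3 + 4.5193*w^2 - 0.5934*w + 1.4904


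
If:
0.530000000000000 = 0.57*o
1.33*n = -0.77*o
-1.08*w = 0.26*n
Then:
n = -0.54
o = 0.93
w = 0.13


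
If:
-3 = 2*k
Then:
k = -3/2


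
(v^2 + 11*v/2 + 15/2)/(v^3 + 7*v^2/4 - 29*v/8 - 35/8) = 4*(v + 3)/(4*v^2 - 3*v - 7)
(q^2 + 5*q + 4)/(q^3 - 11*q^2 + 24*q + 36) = (q + 4)/(q^2 - 12*q + 36)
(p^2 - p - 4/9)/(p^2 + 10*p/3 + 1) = (p - 4/3)/(p + 3)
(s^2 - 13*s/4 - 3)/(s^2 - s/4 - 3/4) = (s - 4)/(s - 1)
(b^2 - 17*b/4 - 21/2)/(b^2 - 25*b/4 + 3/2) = (4*b + 7)/(4*b - 1)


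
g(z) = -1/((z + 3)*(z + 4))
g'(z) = 1/((z + 3)*(z + 4)^2) + 1/((z + 3)^2*(z + 4)) = (2*z + 7)/((z + 3)^2*(z + 4)^2)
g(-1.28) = -0.21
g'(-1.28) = 0.20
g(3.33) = -0.02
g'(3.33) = 0.01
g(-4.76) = -0.75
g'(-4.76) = -1.41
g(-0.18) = -0.09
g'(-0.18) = 0.06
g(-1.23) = -0.20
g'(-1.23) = 0.19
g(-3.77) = 5.65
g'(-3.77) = -17.22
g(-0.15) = -0.09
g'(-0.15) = 0.06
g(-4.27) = -2.92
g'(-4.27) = -13.10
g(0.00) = -0.08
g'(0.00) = 0.05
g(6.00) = -0.01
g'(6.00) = 0.00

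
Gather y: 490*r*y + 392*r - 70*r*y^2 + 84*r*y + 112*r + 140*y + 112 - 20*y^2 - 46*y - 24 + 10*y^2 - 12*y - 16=504*r + y^2*(-70*r - 10) + y*(574*r + 82) + 72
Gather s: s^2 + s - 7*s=s^2 - 6*s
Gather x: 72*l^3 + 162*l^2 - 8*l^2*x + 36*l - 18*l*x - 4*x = 72*l^3 + 162*l^2 + 36*l + x*(-8*l^2 - 18*l - 4)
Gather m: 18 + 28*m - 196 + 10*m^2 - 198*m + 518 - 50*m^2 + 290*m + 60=-40*m^2 + 120*m + 400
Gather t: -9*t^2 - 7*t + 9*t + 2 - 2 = -9*t^2 + 2*t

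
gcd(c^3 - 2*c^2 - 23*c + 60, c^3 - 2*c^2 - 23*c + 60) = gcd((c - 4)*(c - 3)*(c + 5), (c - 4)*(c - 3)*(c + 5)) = c^3 - 2*c^2 - 23*c + 60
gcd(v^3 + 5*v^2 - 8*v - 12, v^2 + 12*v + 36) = v + 6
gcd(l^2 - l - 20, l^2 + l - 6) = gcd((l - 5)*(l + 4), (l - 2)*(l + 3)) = 1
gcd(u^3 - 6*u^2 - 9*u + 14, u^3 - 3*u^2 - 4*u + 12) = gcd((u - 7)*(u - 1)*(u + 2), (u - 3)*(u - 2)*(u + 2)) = u + 2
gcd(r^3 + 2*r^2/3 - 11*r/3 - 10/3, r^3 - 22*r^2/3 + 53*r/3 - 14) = r - 2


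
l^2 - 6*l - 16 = (l - 8)*(l + 2)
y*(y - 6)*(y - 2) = y^3 - 8*y^2 + 12*y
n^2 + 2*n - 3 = (n - 1)*(n + 3)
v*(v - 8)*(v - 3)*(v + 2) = v^4 - 9*v^3 + 2*v^2 + 48*v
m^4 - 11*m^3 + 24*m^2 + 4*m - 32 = (m - 8)*(m - 2)^2*(m + 1)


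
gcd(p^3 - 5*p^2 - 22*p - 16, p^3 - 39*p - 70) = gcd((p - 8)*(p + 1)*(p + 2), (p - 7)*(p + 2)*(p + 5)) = p + 2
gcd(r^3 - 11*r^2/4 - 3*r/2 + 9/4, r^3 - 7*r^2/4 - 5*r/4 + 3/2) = r^2 + r/4 - 3/4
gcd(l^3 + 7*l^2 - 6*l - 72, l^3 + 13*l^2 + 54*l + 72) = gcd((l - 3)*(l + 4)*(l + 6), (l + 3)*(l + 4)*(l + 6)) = l^2 + 10*l + 24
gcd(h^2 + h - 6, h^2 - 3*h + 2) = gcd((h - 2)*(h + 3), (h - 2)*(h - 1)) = h - 2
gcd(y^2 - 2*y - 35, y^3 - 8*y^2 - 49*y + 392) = y - 7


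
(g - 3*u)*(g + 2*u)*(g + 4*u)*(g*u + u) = g^4*u + 3*g^3*u^2 + g^3*u - 10*g^2*u^3 + 3*g^2*u^2 - 24*g*u^4 - 10*g*u^3 - 24*u^4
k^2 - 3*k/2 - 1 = (k - 2)*(k + 1/2)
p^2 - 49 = (p - 7)*(p + 7)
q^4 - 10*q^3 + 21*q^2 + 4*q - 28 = (q - 7)*(q - 2)^2*(q + 1)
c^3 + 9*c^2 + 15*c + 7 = (c + 1)^2*(c + 7)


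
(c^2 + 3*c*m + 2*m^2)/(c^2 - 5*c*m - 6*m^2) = (c + 2*m)/(c - 6*m)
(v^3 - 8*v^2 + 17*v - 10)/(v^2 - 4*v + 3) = (v^2 - 7*v + 10)/(v - 3)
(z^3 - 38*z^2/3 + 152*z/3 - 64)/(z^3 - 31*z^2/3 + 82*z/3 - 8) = (3*z - 8)/(3*z - 1)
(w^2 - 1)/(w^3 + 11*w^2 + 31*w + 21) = (w - 1)/(w^2 + 10*w + 21)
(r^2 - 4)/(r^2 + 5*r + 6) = (r - 2)/(r + 3)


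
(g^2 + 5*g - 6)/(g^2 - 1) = (g + 6)/(g + 1)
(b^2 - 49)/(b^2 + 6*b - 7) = (b - 7)/(b - 1)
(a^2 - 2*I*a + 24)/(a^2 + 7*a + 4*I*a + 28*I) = (a - 6*I)/(a + 7)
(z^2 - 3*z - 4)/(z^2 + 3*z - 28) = (z + 1)/(z + 7)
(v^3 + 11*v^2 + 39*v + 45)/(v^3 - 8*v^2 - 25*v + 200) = (v^2 + 6*v + 9)/(v^2 - 13*v + 40)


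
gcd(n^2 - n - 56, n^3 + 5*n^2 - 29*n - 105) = n + 7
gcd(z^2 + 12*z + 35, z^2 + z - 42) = z + 7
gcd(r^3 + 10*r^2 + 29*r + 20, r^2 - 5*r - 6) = r + 1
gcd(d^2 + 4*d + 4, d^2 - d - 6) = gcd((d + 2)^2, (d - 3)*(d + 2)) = d + 2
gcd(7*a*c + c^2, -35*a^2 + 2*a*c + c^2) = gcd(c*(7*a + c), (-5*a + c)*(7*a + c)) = 7*a + c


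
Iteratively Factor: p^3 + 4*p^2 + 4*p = (p + 2)*(p^2 + 2*p) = (p + 2)^2*(p)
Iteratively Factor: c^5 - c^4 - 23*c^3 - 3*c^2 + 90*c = (c - 5)*(c^4 + 4*c^3 - 3*c^2 - 18*c) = (c - 5)*(c + 3)*(c^3 + c^2 - 6*c) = c*(c - 5)*(c + 3)*(c^2 + c - 6) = c*(c - 5)*(c + 3)^2*(c - 2)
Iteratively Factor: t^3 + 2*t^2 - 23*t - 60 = (t + 4)*(t^2 - 2*t - 15) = (t - 5)*(t + 4)*(t + 3)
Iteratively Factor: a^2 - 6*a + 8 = (a - 4)*(a - 2)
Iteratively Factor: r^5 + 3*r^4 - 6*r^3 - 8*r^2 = (r + 4)*(r^4 - r^3 - 2*r^2) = (r + 1)*(r + 4)*(r^3 - 2*r^2) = r*(r + 1)*(r + 4)*(r^2 - 2*r) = r^2*(r + 1)*(r + 4)*(r - 2)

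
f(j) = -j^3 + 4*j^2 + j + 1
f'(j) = -3*j^2 + 8*j + 1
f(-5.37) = 265.83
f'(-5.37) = -128.47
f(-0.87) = 3.82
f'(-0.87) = -8.23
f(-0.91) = 4.16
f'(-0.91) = -8.76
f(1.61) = 8.81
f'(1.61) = 6.10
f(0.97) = 4.82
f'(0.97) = 5.94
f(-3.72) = 104.11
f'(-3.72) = -70.28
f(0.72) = 3.42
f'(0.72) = 5.20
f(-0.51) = 1.66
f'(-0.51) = -3.86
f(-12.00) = 2293.00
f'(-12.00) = -527.00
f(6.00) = -65.00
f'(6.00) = -59.00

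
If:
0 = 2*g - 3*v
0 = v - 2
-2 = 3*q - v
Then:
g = 3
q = 0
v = 2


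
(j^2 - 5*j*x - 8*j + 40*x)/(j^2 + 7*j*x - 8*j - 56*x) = (j - 5*x)/(j + 7*x)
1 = 1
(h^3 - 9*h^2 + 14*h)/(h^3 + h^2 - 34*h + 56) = h*(h - 7)/(h^2 + 3*h - 28)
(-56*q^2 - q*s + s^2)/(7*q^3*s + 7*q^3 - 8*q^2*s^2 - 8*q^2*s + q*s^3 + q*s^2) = (-56*q^2 - q*s + s^2)/(q*(7*q^2*s + 7*q^2 - 8*q*s^2 - 8*q*s + s^3 + s^2))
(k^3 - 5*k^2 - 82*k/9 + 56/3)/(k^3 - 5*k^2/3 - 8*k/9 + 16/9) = (3*k^2 - 11*k - 42)/(3*k^2 - k - 4)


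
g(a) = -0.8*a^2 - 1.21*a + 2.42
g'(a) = -1.6*a - 1.21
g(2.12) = -3.74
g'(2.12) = -4.60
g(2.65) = -6.40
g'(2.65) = -5.45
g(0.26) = 2.05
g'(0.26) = -1.63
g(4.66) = -20.59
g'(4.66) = -8.67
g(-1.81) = 1.99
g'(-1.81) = 1.69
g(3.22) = -9.77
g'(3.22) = -6.36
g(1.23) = -0.28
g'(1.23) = -3.18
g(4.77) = -21.55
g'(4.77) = -8.84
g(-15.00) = -159.43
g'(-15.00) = 22.79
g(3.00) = -8.41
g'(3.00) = -6.01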